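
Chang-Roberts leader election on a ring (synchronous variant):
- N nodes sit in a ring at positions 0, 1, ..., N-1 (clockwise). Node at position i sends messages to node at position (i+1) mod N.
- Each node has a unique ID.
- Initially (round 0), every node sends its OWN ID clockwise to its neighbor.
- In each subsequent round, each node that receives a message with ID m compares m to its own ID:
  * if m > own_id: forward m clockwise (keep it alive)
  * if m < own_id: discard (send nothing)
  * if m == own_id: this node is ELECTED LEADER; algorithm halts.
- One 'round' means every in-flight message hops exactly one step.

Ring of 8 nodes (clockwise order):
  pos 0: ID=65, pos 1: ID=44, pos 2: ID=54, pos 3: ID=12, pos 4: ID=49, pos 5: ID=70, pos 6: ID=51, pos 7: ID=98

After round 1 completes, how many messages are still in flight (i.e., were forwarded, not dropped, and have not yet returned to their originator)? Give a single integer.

Round 1: pos1(id44) recv 65: fwd; pos2(id54) recv 44: drop; pos3(id12) recv 54: fwd; pos4(id49) recv 12: drop; pos5(id70) recv 49: drop; pos6(id51) recv 70: fwd; pos7(id98) recv 51: drop; pos0(id65) recv 98: fwd
After round 1: 4 messages still in flight

Answer: 4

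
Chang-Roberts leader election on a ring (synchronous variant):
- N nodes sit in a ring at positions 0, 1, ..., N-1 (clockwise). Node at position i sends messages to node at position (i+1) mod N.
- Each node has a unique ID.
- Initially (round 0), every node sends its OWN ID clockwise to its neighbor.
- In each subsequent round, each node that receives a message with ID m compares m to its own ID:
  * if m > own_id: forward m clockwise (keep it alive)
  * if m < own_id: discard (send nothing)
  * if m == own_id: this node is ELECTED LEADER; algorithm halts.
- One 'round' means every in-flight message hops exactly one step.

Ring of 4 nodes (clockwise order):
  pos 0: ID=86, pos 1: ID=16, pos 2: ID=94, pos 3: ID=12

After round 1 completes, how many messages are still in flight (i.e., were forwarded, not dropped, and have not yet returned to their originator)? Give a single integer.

Round 1: pos1(id16) recv 86: fwd; pos2(id94) recv 16: drop; pos3(id12) recv 94: fwd; pos0(id86) recv 12: drop
After round 1: 2 messages still in flight

Answer: 2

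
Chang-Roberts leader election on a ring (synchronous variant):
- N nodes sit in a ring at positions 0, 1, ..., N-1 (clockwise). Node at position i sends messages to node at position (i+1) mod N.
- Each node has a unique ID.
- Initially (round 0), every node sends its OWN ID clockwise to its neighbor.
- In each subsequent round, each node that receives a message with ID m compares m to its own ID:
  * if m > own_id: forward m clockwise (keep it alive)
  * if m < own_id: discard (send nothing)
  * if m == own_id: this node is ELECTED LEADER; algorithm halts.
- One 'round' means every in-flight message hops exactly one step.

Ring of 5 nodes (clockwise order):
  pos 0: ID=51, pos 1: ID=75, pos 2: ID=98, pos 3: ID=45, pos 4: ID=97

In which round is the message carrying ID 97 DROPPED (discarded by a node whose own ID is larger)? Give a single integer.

Round 1: pos1(id75) recv 51: drop; pos2(id98) recv 75: drop; pos3(id45) recv 98: fwd; pos4(id97) recv 45: drop; pos0(id51) recv 97: fwd
Round 2: pos4(id97) recv 98: fwd; pos1(id75) recv 97: fwd
Round 3: pos0(id51) recv 98: fwd; pos2(id98) recv 97: drop
Round 4: pos1(id75) recv 98: fwd
Round 5: pos2(id98) recv 98: ELECTED
Message ID 97 originates at pos 4; dropped at pos 2 in round 3

Answer: 3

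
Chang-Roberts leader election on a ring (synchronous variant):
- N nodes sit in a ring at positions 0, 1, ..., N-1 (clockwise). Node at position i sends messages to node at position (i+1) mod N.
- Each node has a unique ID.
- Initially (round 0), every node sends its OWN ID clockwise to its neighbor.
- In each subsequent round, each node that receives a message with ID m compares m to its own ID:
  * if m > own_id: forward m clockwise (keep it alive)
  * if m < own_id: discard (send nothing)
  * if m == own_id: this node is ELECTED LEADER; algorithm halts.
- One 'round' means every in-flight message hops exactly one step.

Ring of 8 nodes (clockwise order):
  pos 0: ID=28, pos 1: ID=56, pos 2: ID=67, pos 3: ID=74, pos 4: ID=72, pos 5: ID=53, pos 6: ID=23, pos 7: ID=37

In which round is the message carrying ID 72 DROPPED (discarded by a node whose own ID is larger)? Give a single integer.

Answer: 7

Derivation:
Round 1: pos1(id56) recv 28: drop; pos2(id67) recv 56: drop; pos3(id74) recv 67: drop; pos4(id72) recv 74: fwd; pos5(id53) recv 72: fwd; pos6(id23) recv 53: fwd; pos7(id37) recv 23: drop; pos0(id28) recv 37: fwd
Round 2: pos5(id53) recv 74: fwd; pos6(id23) recv 72: fwd; pos7(id37) recv 53: fwd; pos1(id56) recv 37: drop
Round 3: pos6(id23) recv 74: fwd; pos7(id37) recv 72: fwd; pos0(id28) recv 53: fwd
Round 4: pos7(id37) recv 74: fwd; pos0(id28) recv 72: fwd; pos1(id56) recv 53: drop
Round 5: pos0(id28) recv 74: fwd; pos1(id56) recv 72: fwd
Round 6: pos1(id56) recv 74: fwd; pos2(id67) recv 72: fwd
Round 7: pos2(id67) recv 74: fwd; pos3(id74) recv 72: drop
Round 8: pos3(id74) recv 74: ELECTED
Message ID 72 originates at pos 4; dropped at pos 3 in round 7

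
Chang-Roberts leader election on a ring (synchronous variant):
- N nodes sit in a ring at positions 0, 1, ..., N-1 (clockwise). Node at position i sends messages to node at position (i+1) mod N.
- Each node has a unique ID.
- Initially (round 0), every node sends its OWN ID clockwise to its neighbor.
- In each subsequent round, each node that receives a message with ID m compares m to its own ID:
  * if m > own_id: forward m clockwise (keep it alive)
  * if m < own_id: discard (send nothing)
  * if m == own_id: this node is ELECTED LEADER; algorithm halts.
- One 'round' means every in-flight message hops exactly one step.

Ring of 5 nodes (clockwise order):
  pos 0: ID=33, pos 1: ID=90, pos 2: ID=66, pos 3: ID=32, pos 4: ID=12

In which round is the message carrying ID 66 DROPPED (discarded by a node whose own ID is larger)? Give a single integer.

Round 1: pos1(id90) recv 33: drop; pos2(id66) recv 90: fwd; pos3(id32) recv 66: fwd; pos4(id12) recv 32: fwd; pos0(id33) recv 12: drop
Round 2: pos3(id32) recv 90: fwd; pos4(id12) recv 66: fwd; pos0(id33) recv 32: drop
Round 3: pos4(id12) recv 90: fwd; pos0(id33) recv 66: fwd
Round 4: pos0(id33) recv 90: fwd; pos1(id90) recv 66: drop
Round 5: pos1(id90) recv 90: ELECTED
Message ID 66 originates at pos 2; dropped at pos 1 in round 4

Answer: 4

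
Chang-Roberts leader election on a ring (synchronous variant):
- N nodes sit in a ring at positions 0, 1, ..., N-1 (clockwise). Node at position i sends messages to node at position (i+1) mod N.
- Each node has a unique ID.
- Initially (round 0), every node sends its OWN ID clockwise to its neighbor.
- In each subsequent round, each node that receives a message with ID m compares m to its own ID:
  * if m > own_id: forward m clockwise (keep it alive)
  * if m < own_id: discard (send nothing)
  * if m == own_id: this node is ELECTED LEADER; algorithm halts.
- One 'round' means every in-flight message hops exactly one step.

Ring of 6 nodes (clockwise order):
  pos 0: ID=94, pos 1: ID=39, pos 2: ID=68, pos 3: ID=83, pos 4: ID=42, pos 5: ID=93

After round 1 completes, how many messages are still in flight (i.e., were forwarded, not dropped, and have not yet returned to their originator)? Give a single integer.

Answer: 2

Derivation:
Round 1: pos1(id39) recv 94: fwd; pos2(id68) recv 39: drop; pos3(id83) recv 68: drop; pos4(id42) recv 83: fwd; pos5(id93) recv 42: drop; pos0(id94) recv 93: drop
After round 1: 2 messages still in flight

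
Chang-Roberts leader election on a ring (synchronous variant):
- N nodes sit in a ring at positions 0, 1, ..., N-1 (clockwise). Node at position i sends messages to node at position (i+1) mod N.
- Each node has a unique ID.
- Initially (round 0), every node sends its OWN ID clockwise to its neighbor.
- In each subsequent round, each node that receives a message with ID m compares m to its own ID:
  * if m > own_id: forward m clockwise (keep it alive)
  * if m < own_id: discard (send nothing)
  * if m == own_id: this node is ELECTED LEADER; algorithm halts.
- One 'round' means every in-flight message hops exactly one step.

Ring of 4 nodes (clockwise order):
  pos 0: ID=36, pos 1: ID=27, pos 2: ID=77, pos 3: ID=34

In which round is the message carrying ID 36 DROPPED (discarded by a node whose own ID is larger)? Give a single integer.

Answer: 2

Derivation:
Round 1: pos1(id27) recv 36: fwd; pos2(id77) recv 27: drop; pos3(id34) recv 77: fwd; pos0(id36) recv 34: drop
Round 2: pos2(id77) recv 36: drop; pos0(id36) recv 77: fwd
Round 3: pos1(id27) recv 77: fwd
Round 4: pos2(id77) recv 77: ELECTED
Message ID 36 originates at pos 0; dropped at pos 2 in round 2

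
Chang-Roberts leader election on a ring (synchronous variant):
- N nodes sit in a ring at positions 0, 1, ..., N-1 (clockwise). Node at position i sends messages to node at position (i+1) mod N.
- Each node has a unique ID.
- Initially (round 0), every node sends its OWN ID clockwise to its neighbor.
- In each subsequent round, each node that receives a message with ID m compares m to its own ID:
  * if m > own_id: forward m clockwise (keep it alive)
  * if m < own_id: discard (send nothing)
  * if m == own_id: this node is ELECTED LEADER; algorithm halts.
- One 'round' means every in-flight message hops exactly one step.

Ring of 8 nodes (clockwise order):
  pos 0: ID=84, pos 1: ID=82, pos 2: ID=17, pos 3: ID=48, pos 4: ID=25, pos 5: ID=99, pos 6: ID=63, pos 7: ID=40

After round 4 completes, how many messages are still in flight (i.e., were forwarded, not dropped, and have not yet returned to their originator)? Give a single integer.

Round 1: pos1(id82) recv 84: fwd; pos2(id17) recv 82: fwd; pos3(id48) recv 17: drop; pos4(id25) recv 48: fwd; pos5(id99) recv 25: drop; pos6(id63) recv 99: fwd; pos7(id40) recv 63: fwd; pos0(id84) recv 40: drop
Round 2: pos2(id17) recv 84: fwd; pos3(id48) recv 82: fwd; pos5(id99) recv 48: drop; pos7(id40) recv 99: fwd; pos0(id84) recv 63: drop
Round 3: pos3(id48) recv 84: fwd; pos4(id25) recv 82: fwd; pos0(id84) recv 99: fwd
Round 4: pos4(id25) recv 84: fwd; pos5(id99) recv 82: drop; pos1(id82) recv 99: fwd
After round 4: 2 messages still in flight

Answer: 2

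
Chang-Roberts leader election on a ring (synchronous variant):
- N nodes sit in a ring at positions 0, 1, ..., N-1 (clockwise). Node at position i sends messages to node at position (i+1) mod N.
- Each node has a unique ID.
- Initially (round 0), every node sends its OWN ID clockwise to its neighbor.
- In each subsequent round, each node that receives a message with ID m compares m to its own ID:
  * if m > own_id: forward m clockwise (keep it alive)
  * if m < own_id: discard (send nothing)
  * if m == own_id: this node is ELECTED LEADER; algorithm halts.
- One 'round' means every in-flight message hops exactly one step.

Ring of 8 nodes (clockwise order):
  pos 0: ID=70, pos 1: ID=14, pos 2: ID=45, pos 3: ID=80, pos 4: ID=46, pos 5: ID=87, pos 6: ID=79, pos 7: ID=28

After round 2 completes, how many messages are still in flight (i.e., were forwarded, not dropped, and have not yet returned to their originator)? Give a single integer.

Answer: 3

Derivation:
Round 1: pos1(id14) recv 70: fwd; pos2(id45) recv 14: drop; pos3(id80) recv 45: drop; pos4(id46) recv 80: fwd; pos5(id87) recv 46: drop; pos6(id79) recv 87: fwd; pos7(id28) recv 79: fwd; pos0(id70) recv 28: drop
Round 2: pos2(id45) recv 70: fwd; pos5(id87) recv 80: drop; pos7(id28) recv 87: fwd; pos0(id70) recv 79: fwd
After round 2: 3 messages still in flight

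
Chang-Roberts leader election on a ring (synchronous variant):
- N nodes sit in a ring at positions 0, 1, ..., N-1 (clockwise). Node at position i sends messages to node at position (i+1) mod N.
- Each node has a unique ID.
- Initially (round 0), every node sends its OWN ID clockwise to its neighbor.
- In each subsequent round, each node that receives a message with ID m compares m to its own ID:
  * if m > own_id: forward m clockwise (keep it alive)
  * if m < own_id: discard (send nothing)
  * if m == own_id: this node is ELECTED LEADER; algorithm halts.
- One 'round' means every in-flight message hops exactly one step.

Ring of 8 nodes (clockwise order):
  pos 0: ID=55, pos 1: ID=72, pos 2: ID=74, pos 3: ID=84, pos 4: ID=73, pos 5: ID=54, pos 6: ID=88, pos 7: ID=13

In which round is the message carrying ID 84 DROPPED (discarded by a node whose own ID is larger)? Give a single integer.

Answer: 3

Derivation:
Round 1: pos1(id72) recv 55: drop; pos2(id74) recv 72: drop; pos3(id84) recv 74: drop; pos4(id73) recv 84: fwd; pos5(id54) recv 73: fwd; pos6(id88) recv 54: drop; pos7(id13) recv 88: fwd; pos0(id55) recv 13: drop
Round 2: pos5(id54) recv 84: fwd; pos6(id88) recv 73: drop; pos0(id55) recv 88: fwd
Round 3: pos6(id88) recv 84: drop; pos1(id72) recv 88: fwd
Round 4: pos2(id74) recv 88: fwd
Round 5: pos3(id84) recv 88: fwd
Round 6: pos4(id73) recv 88: fwd
Round 7: pos5(id54) recv 88: fwd
Round 8: pos6(id88) recv 88: ELECTED
Message ID 84 originates at pos 3; dropped at pos 6 in round 3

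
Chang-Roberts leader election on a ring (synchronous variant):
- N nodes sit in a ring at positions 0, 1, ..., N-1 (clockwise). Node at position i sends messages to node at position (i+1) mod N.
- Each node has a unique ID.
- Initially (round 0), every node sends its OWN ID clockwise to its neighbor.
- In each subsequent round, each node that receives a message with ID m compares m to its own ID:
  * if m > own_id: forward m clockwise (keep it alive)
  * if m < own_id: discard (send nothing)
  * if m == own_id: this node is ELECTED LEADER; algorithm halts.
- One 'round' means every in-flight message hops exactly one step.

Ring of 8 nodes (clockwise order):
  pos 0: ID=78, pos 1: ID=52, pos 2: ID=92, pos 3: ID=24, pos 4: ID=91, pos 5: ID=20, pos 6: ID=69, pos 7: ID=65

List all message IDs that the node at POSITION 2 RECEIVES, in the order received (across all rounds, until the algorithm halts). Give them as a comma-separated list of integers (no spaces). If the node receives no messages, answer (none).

Answer: 52,78,91,92

Derivation:
Round 1: pos1(id52) recv 78: fwd; pos2(id92) recv 52: drop; pos3(id24) recv 92: fwd; pos4(id91) recv 24: drop; pos5(id20) recv 91: fwd; pos6(id69) recv 20: drop; pos7(id65) recv 69: fwd; pos0(id78) recv 65: drop
Round 2: pos2(id92) recv 78: drop; pos4(id91) recv 92: fwd; pos6(id69) recv 91: fwd; pos0(id78) recv 69: drop
Round 3: pos5(id20) recv 92: fwd; pos7(id65) recv 91: fwd
Round 4: pos6(id69) recv 92: fwd; pos0(id78) recv 91: fwd
Round 5: pos7(id65) recv 92: fwd; pos1(id52) recv 91: fwd
Round 6: pos0(id78) recv 92: fwd; pos2(id92) recv 91: drop
Round 7: pos1(id52) recv 92: fwd
Round 8: pos2(id92) recv 92: ELECTED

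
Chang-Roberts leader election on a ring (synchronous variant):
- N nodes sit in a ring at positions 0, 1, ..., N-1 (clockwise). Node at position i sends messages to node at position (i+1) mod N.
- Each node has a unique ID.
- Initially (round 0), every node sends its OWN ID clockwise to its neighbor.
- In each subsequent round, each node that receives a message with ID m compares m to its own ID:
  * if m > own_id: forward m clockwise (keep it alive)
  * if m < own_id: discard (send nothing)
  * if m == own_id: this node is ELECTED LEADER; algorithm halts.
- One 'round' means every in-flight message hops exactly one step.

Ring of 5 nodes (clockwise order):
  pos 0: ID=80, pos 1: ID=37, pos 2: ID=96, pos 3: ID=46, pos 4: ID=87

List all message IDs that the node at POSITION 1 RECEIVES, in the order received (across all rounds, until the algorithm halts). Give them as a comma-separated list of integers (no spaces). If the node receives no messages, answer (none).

Answer: 80,87,96

Derivation:
Round 1: pos1(id37) recv 80: fwd; pos2(id96) recv 37: drop; pos3(id46) recv 96: fwd; pos4(id87) recv 46: drop; pos0(id80) recv 87: fwd
Round 2: pos2(id96) recv 80: drop; pos4(id87) recv 96: fwd; pos1(id37) recv 87: fwd
Round 3: pos0(id80) recv 96: fwd; pos2(id96) recv 87: drop
Round 4: pos1(id37) recv 96: fwd
Round 5: pos2(id96) recv 96: ELECTED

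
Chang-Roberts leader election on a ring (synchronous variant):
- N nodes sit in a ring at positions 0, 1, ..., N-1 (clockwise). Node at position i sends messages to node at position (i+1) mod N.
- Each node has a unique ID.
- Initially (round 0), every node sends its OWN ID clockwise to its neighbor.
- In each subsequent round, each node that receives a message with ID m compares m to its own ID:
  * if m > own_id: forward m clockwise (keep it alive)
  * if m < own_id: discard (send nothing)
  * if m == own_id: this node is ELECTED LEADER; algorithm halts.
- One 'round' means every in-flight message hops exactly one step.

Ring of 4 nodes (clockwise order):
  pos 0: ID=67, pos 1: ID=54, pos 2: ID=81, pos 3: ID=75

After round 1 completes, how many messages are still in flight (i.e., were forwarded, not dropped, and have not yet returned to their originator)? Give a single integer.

Answer: 3

Derivation:
Round 1: pos1(id54) recv 67: fwd; pos2(id81) recv 54: drop; pos3(id75) recv 81: fwd; pos0(id67) recv 75: fwd
After round 1: 3 messages still in flight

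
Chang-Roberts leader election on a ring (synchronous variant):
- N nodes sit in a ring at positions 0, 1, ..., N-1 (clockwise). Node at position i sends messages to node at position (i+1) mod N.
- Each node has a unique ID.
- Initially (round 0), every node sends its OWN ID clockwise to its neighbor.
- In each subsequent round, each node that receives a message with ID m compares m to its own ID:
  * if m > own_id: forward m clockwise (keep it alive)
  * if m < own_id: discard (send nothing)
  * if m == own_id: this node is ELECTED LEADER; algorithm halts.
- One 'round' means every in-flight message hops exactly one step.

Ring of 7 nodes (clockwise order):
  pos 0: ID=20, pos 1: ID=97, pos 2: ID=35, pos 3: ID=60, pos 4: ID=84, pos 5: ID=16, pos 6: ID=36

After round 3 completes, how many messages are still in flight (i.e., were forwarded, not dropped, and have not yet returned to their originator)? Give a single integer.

Answer: 2

Derivation:
Round 1: pos1(id97) recv 20: drop; pos2(id35) recv 97: fwd; pos3(id60) recv 35: drop; pos4(id84) recv 60: drop; pos5(id16) recv 84: fwd; pos6(id36) recv 16: drop; pos0(id20) recv 36: fwd
Round 2: pos3(id60) recv 97: fwd; pos6(id36) recv 84: fwd; pos1(id97) recv 36: drop
Round 3: pos4(id84) recv 97: fwd; pos0(id20) recv 84: fwd
After round 3: 2 messages still in flight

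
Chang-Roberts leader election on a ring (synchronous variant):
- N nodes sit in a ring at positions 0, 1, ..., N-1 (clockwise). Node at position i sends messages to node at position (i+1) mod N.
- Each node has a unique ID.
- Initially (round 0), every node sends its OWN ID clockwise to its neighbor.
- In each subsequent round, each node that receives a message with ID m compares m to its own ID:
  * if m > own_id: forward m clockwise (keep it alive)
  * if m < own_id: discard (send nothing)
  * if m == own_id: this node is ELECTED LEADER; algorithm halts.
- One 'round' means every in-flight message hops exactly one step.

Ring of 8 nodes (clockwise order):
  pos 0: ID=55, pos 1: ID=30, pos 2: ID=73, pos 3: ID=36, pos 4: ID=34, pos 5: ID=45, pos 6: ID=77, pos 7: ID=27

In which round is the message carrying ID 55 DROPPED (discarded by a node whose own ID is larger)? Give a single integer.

Answer: 2

Derivation:
Round 1: pos1(id30) recv 55: fwd; pos2(id73) recv 30: drop; pos3(id36) recv 73: fwd; pos4(id34) recv 36: fwd; pos5(id45) recv 34: drop; pos6(id77) recv 45: drop; pos7(id27) recv 77: fwd; pos0(id55) recv 27: drop
Round 2: pos2(id73) recv 55: drop; pos4(id34) recv 73: fwd; pos5(id45) recv 36: drop; pos0(id55) recv 77: fwd
Round 3: pos5(id45) recv 73: fwd; pos1(id30) recv 77: fwd
Round 4: pos6(id77) recv 73: drop; pos2(id73) recv 77: fwd
Round 5: pos3(id36) recv 77: fwd
Round 6: pos4(id34) recv 77: fwd
Round 7: pos5(id45) recv 77: fwd
Round 8: pos6(id77) recv 77: ELECTED
Message ID 55 originates at pos 0; dropped at pos 2 in round 2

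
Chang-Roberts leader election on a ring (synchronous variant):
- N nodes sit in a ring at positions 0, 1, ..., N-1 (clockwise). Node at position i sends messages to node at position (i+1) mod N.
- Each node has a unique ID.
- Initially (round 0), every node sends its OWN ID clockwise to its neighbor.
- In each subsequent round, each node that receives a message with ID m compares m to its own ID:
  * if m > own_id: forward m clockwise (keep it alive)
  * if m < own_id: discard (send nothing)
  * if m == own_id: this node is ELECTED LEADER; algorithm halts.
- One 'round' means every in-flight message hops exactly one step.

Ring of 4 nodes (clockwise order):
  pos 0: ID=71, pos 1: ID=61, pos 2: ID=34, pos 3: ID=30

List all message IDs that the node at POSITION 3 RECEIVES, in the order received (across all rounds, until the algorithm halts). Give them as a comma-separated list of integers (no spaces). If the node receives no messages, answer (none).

Answer: 34,61,71

Derivation:
Round 1: pos1(id61) recv 71: fwd; pos2(id34) recv 61: fwd; pos3(id30) recv 34: fwd; pos0(id71) recv 30: drop
Round 2: pos2(id34) recv 71: fwd; pos3(id30) recv 61: fwd; pos0(id71) recv 34: drop
Round 3: pos3(id30) recv 71: fwd; pos0(id71) recv 61: drop
Round 4: pos0(id71) recv 71: ELECTED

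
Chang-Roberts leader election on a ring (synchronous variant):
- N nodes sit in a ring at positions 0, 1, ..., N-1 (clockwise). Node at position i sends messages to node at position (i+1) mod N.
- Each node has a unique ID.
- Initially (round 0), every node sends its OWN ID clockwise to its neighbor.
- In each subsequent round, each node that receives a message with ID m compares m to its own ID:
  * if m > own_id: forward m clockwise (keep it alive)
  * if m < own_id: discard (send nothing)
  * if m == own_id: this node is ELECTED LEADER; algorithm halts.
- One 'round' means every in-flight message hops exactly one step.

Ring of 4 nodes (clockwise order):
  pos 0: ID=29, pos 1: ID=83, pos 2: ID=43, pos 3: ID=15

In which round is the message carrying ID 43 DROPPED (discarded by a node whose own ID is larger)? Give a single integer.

Answer: 3

Derivation:
Round 1: pos1(id83) recv 29: drop; pos2(id43) recv 83: fwd; pos3(id15) recv 43: fwd; pos0(id29) recv 15: drop
Round 2: pos3(id15) recv 83: fwd; pos0(id29) recv 43: fwd
Round 3: pos0(id29) recv 83: fwd; pos1(id83) recv 43: drop
Round 4: pos1(id83) recv 83: ELECTED
Message ID 43 originates at pos 2; dropped at pos 1 in round 3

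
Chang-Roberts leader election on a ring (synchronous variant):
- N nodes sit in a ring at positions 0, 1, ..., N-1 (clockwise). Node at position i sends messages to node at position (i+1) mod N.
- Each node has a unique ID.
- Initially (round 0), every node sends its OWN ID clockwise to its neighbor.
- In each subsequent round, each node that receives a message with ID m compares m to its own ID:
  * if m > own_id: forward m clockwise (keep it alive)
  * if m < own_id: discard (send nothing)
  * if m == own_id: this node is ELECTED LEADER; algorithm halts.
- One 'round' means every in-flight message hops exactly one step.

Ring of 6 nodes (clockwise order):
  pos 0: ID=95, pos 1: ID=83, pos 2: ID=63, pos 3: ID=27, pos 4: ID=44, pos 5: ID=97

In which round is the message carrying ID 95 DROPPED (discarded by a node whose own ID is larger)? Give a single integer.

Round 1: pos1(id83) recv 95: fwd; pos2(id63) recv 83: fwd; pos3(id27) recv 63: fwd; pos4(id44) recv 27: drop; pos5(id97) recv 44: drop; pos0(id95) recv 97: fwd
Round 2: pos2(id63) recv 95: fwd; pos3(id27) recv 83: fwd; pos4(id44) recv 63: fwd; pos1(id83) recv 97: fwd
Round 3: pos3(id27) recv 95: fwd; pos4(id44) recv 83: fwd; pos5(id97) recv 63: drop; pos2(id63) recv 97: fwd
Round 4: pos4(id44) recv 95: fwd; pos5(id97) recv 83: drop; pos3(id27) recv 97: fwd
Round 5: pos5(id97) recv 95: drop; pos4(id44) recv 97: fwd
Round 6: pos5(id97) recv 97: ELECTED
Message ID 95 originates at pos 0; dropped at pos 5 in round 5

Answer: 5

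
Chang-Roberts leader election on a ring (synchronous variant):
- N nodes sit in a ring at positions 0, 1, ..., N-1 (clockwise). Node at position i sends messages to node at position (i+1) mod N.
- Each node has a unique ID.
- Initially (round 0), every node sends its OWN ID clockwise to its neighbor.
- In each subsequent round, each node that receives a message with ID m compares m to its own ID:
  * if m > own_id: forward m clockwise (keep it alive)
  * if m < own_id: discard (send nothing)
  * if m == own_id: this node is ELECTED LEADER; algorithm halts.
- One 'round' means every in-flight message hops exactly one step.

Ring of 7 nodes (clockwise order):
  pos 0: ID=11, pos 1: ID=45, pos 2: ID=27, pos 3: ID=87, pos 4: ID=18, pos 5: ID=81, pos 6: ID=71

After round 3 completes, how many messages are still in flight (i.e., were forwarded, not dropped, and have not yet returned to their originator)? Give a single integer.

Answer: 3

Derivation:
Round 1: pos1(id45) recv 11: drop; pos2(id27) recv 45: fwd; pos3(id87) recv 27: drop; pos4(id18) recv 87: fwd; pos5(id81) recv 18: drop; pos6(id71) recv 81: fwd; pos0(id11) recv 71: fwd
Round 2: pos3(id87) recv 45: drop; pos5(id81) recv 87: fwd; pos0(id11) recv 81: fwd; pos1(id45) recv 71: fwd
Round 3: pos6(id71) recv 87: fwd; pos1(id45) recv 81: fwd; pos2(id27) recv 71: fwd
After round 3: 3 messages still in flight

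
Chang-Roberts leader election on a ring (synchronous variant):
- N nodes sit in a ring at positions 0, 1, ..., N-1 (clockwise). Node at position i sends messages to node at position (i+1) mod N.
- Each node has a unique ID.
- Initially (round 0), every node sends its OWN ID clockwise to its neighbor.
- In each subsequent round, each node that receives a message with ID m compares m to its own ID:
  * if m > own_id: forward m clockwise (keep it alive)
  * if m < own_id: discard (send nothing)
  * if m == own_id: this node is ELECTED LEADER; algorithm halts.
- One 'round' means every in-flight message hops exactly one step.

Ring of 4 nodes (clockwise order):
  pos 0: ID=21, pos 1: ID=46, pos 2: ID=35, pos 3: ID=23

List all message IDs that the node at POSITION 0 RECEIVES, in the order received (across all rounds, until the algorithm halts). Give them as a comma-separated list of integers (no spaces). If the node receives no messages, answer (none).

Round 1: pos1(id46) recv 21: drop; pos2(id35) recv 46: fwd; pos3(id23) recv 35: fwd; pos0(id21) recv 23: fwd
Round 2: pos3(id23) recv 46: fwd; pos0(id21) recv 35: fwd; pos1(id46) recv 23: drop
Round 3: pos0(id21) recv 46: fwd; pos1(id46) recv 35: drop
Round 4: pos1(id46) recv 46: ELECTED

Answer: 23,35,46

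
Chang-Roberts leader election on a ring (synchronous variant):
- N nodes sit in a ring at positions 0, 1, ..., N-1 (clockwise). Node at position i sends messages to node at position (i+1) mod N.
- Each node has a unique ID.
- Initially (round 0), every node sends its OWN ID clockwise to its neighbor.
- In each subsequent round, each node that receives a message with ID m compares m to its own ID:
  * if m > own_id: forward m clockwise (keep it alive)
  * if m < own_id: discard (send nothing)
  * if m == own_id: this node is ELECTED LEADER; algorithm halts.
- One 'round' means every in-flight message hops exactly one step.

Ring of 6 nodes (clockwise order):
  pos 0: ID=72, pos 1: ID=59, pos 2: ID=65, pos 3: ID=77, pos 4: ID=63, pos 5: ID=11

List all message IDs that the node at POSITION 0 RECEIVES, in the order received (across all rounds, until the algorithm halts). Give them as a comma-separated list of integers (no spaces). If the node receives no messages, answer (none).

Answer: 11,63,77

Derivation:
Round 1: pos1(id59) recv 72: fwd; pos2(id65) recv 59: drop; pos3(id77) recv 65: drop; pos4(id63) recv 77: fwd; pos5(id11) recv 63: fwd; pos0(id72) recv 11: drop
Round 2: pos2(id65) recv 72: fwd; pos5(id11) recv 77: fwd; pos0(id72) recv 63: drop
Round 3: pos3(id77) recv 72: drop; pos0(id72) recv 77: fwd
Round 4: pos1(id59) recv 77: fwd
Round 5: pos2(id65) recv 77: fwd
Round 6: pos3(id77) recv 77: ELECTED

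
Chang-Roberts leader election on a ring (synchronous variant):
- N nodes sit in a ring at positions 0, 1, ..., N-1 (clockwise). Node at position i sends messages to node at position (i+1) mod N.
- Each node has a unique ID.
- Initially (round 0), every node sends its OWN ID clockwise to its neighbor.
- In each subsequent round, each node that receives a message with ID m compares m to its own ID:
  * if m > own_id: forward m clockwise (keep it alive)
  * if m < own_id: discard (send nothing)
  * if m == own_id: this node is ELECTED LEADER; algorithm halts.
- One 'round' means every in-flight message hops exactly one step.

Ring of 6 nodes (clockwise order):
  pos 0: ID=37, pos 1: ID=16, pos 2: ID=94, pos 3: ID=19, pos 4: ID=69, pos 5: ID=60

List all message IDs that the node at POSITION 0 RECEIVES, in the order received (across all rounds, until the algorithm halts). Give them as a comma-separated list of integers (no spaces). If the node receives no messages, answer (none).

Round 1: pos1(id16) recv 37: fwd; pos2(id94) recv 16: drop; pos3(id19) recv 94: fwd; pos4(id69) recv 19: drop; pos5(id60) recv 69: fwd; pos0(id37) recv 60: fwd
Round 2: pos2(id94) recv 37: drop; pos4(id69) recv 94: fwd; pos0(id37) recv 69: fwd; pos1(id16) recv 60: fwd
Round 3: pos5(id60) recv 94: fwd; pos1(id16) recv 69: fwd; pos2(id94) recv 60: drop
Round 4: pos0(id37) recv 94: fwd; pos2(id94) recv 69: drop
Round 5: pos1(id16) recv 94: fwd
Round 6: pos2(id94) recv 94: ELECTED

Answer: 60,69,94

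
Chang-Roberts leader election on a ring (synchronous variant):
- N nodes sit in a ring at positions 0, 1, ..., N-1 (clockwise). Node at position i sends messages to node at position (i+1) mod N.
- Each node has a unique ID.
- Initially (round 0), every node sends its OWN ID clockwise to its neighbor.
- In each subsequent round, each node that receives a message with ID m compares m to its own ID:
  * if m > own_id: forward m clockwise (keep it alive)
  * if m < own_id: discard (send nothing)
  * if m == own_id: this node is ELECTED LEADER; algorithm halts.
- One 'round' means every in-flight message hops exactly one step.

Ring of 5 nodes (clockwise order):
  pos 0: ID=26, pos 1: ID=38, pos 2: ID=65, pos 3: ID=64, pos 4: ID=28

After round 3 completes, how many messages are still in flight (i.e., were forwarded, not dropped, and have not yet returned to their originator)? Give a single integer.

Round 1: pos1(id38) recv 26: drop; pos2(id65) recv 38: drop; pos3(id64) recv 65: fwd; pos4(id28) recv 64: fwd; pos0(id26) recv 28: fwd
Round 2: pos4(id28) recv 65: fwd; pos0(id26) recv 64: fwd; pos1(id38) recv 28: drop
Round 3: pos0(id26) recv 65: fwd; pos1(id38) recv 64: fwd
After round 3: 2 messages still in flight

Answer: 2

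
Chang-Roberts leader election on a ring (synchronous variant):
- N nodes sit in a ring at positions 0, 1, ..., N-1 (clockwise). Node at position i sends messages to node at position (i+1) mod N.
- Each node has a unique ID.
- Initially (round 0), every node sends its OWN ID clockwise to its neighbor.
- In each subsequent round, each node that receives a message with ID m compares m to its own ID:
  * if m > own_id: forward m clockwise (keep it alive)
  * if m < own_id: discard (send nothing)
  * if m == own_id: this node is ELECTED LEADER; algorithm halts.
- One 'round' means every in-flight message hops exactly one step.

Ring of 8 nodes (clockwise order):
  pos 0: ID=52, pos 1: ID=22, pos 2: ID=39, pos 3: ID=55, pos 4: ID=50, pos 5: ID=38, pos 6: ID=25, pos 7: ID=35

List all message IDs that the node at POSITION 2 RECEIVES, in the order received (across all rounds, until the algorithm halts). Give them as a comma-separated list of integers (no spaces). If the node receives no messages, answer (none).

Answer: 22,52,55

Derivation:
Round 1: pos1(id22) recv 52: fwd; pos2(id39) recv 22: drop; pos3(id55) recv 39: drop; pos4(id50) recv 55: fwd; pos5(id38) recv 50: fwd; pos6(id25) recv 38: fwd; pos7(id35) recv 25: drop; pos0(id52) recv 35: drop
Round 2: pos2(id39) recv 52: fwd; pos5(id38) recv 55: fwd; pos6(id25) recv 50: fwd; pos7(id35) recv 38: fwd
Round 3: pos3(id55) recv 52: drop; pos6(id25) recv 55: fwd; pos7(id35) recv 50: fwd; pos0(id52) recv 38: drop
Round 4: pos7(id35) recv 55: fwd; pos0(id52) recv 50: drop
Round 5: pos0(id52) recv 55: fwd
Round 6: pos1(id22) recv 55: fwd
Round 7: pos2(id39) recv 55: fwd
Round 8: pos3(id55) recv 55: ELECTED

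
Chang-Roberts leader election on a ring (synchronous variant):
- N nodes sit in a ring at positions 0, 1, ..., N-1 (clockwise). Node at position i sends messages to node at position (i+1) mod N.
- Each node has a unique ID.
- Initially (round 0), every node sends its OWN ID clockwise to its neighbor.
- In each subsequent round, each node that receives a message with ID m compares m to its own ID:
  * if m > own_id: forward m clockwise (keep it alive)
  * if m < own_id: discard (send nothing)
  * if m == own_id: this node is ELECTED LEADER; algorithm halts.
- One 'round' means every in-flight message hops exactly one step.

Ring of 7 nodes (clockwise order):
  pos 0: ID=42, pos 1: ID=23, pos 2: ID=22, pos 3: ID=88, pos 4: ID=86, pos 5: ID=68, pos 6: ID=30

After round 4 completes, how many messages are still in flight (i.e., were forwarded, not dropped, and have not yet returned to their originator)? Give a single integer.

Answer: 3

Derivation:
Round 1: pos1(id23) recv 42: fwd; pos2(id22) recv 23: fwd; pos3(id88) recv 22: drop; pos4(id86) recv 88: fwd; pos5(id68) recv 86: fwd; pos6(id30) recv 68: fwd; pos0(id42) recv 30: drop
Round 2: pos2(id22) recv 42: fwd; pos3(id88) recv 23: drop; pos5(id68) recv 88: fwd; pos6(id30) recv 86: fwd; pos0(id42) recv 68: fwd
Round 3: pos3(id88) recv 42: drop; pos6(id30) recv 88: fwd; pos0(id42) recv 86: fwd; pos1(id23) recv 68: fwd
Round 4: pos0(id42) recv 88: fwd; pos1(id23) recv 86: fwd; pos2(id22) recv 68: fwd
After round 4: 3 messages still in flight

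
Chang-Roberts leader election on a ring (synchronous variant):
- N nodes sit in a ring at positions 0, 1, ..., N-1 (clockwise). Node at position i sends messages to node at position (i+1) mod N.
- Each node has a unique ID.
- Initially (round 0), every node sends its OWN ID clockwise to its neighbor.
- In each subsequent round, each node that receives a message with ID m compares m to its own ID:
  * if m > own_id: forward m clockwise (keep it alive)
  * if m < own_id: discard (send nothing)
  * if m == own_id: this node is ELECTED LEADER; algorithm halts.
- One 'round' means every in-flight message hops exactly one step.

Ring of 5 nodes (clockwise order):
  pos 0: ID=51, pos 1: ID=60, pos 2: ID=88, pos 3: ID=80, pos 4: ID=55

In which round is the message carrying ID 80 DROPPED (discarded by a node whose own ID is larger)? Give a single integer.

Round 1: pos1(id60) recv 51: drop; pos2(id88) recv 60: drop; pos3(id80) recv 88: fwd; pos4(id55) recv 80: fwd; pos0(id51) recv 55: fwd
Round 2: pos4(id55) recv 88: fwd; pos0(id51) recv 80: fwd; pos1(id60) recv 55: drop
Round 3: pos0(id51) recv 88: fwd; pos1(id60) recv 80: fwd
Round 4: pos1(id60) recv 88: fwd; pos2(id88) recv 80: drop
Round 5: pos2(id88) recv 88: ELECTED
Message ID 80 originates at pos 3; dropped at pos 2 in round 4

Answer: 4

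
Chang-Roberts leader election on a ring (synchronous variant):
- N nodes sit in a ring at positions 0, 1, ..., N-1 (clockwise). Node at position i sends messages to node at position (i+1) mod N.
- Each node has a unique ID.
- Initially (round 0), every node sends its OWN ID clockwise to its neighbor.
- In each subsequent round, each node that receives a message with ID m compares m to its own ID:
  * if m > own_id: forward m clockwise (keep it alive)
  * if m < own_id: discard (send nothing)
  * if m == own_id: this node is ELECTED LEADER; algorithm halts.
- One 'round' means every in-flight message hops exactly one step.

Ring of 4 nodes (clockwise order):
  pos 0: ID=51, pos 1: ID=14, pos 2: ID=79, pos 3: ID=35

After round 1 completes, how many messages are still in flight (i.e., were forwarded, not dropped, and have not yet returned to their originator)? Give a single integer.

Round 1: pos1(id14) recv 51: fwd; pos2(id79) recv 14: drop; pos3(id35) recv 79: fwd; pos0(id51) recv 35: drop
After round 1: 2 messages still in flight

Answer: 2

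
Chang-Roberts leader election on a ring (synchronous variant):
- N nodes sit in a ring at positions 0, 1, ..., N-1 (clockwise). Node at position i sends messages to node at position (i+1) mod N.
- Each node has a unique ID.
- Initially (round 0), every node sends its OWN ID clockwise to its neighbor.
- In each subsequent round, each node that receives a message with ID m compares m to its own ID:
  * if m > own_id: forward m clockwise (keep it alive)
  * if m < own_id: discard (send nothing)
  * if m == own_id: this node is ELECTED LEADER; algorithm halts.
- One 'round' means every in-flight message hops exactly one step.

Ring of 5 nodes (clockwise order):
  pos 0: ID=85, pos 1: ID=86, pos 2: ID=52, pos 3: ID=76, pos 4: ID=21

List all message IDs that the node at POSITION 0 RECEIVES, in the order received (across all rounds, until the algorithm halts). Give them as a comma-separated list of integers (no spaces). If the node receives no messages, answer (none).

Round 1: pos1(id86) recv 85: drop; pos2(id52) recv 86: fwd; pos3(id76) recv 52: drop; pos4(id21) recv 76: fwd; pos0(id85) recv 21: drop
Round 2: pos3(id76) recv 86: fwd; pos0(id85) recv 76: drop
Round 3: pos4(id21) recv 86: fwd
Round 4: pos0(id85) recv 86: fwd
Round 5: pos1(id86) recv 86: ELECTED

Answer: 21,76,86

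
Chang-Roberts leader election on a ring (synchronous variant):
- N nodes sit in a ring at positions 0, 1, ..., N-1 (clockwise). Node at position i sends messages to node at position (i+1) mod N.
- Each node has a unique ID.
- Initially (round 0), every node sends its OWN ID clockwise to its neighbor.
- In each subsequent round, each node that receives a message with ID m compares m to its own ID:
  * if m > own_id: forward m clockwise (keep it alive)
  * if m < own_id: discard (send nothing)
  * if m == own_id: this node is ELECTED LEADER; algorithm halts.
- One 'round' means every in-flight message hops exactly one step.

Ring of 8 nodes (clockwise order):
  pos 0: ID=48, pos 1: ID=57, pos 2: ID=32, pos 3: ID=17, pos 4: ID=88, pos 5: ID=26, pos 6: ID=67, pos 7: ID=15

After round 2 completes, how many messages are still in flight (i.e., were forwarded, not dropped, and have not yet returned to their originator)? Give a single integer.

Answer: 3

Derivation:
Round 1: pos1(id57) recv 48: drop; pos2(id32) recv 57: fwd; pos3(id17) recv 32: fwd; pos4(id88) recv 17: drop; pos5(id26) recv 88: fwd; pos6(id67) recv 26: drop; pos7(id15) recv 67: fwd; pos0(id48) recv 15: drop
Round 2: pos3(id17) recv 57: fwd; pos4(id88) recv 32: drop; pos6(id67) recv 88: fwd; pos0(id48) recv 67: fwd
After round 2: 3 messages still in flight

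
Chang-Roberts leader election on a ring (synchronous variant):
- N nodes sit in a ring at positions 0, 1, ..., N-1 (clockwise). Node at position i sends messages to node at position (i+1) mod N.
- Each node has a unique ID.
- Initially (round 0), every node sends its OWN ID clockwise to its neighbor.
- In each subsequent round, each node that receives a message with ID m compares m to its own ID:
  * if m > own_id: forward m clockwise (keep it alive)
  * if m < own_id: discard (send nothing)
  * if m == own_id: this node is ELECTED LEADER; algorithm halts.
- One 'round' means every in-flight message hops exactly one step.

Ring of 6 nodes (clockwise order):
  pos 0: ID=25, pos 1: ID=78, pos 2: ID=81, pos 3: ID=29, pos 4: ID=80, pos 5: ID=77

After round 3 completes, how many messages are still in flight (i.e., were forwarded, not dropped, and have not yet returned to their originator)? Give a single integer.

Round 1: pos1(id78) recv 25: drop; pos2(id81) recv 78: drop; pos3(id29) recv 81: fwd; pos4(id80) recv 29: drop; pos5(id77) recv 80: fwd; pos0(id25) recv 77: fwd
Round 2: pos4(id80) recv 81: fwd; pos0(id25) recv 80: fwd; pos1(id78) recv 77: drop
Round 3: pos5(id77) recv 81: fwd; pos1(id78) recv 80: fwd
After round 3: 2 messages still in flight

Answer: 2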